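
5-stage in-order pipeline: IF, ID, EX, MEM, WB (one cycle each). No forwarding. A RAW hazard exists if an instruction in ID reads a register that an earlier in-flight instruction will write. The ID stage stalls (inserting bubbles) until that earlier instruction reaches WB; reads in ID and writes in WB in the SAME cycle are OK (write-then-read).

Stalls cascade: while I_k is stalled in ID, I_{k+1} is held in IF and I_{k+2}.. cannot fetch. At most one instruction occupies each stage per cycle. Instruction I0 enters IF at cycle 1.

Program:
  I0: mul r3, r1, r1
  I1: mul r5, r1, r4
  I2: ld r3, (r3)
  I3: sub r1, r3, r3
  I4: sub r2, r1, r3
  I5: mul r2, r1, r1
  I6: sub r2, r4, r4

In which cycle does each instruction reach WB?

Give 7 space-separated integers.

I0 mul r3 <- r1,r1: IF@1 ID@2 stall=0 (-) EX@3 MEM@4 WB@5
I1 mul r5 <- r1,r4: IF@2 ID@3 stall=0 (-) EX@4 MEM@5 WB@6
I2 ld r3 <- r3: IF@3 ID@4 stall=1 (RAW on I0.r3 (WB@5)) EX@6 MEM@7 WB@8
I3 sub r1 <- r3,r3: IF@4 ID@6 stall=2 (RAW on I2.r3 (WB@8)) EX@9 MEM@10 WB@11
I4 sub r2 <- r1,r3: IF@6 ID@9 stall=2 (RAW on I3.r1 (WB@11)) EX@12 MEM@13 WB@14
I5 mul r2 <- r1,r1: IF@9 ID@12 stall=0 (-) EX@13 MEM@14 WB@15
I6 sub r2 <- r4,r4: IF@12 ID@13 stall=0 (-) EX@14 MEM@15 WB@16

Answer: 5 6 8 11 14 15 16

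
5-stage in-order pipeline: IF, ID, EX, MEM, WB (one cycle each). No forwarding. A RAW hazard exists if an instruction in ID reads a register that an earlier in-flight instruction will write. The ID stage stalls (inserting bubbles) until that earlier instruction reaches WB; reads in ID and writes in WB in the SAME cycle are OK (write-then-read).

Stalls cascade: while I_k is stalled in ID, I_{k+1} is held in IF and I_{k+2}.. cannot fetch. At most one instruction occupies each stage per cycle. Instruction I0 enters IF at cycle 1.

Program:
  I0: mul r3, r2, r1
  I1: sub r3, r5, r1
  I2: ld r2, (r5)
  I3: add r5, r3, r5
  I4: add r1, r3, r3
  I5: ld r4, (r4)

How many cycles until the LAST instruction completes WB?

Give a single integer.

Answer: 11

Derivation:
I0 mul r3 <- r2,r1: IF@1 ID@2 stall=0 (-) EX@3 MEM@4 WB@5
I1 sub r3 <- r5,r1: IF@2 ID@3 stall=0 (-) EX@4 MEM@5 WB@6
I2 ld r2 <- r5: IF@3 ID@4 stall=0 (-) EX@5 MEM@6 WB@7
I3 add r5 <- r3,r5: IF@4 ID@5 stall=1 (RAW on I1.r3 (WB@6)) EX@7 MEM@8 WB@9
I4 add r1 <- r3,r3: IF@5 ID@7 stall=0 (-) EX@8 MEM@9 WB@10
I5 ld r4 <- r4: IF@7 ID@8 stall=0 (-) EX@9 MEM@10 WB@11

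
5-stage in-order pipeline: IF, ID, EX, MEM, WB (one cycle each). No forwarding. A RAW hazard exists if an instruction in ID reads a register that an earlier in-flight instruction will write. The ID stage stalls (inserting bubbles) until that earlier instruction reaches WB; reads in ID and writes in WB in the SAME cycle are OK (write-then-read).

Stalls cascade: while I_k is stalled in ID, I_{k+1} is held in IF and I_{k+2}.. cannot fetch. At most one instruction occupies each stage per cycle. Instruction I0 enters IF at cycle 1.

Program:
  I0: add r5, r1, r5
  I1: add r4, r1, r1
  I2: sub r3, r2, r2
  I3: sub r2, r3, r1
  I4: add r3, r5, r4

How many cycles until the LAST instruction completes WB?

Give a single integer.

I0 add r5 <- r1,r5: IF@1 ID@2 stall=0 (-) EX@3 MEM@4 WB@5
I1 add r4 <- r1,r1: IF@2 ID@3 stall=0 (-) EX@4 MEM@5 WB@6
I2 sub r3 <- r2,r2: IF@3 ID@4 stall=0 (-) EX@5 MEM@6 WB@7
I3 sub r2 <- r3,r1: IF@4 ID@5 stall=2 (RAW on I2.r3 (WB@7)) EX@8 MEM@9 WB@10
I4 add r3 <- r5,r4: IF@5 ID@8 stall=0 (-) EX@9 MEM@10 WB@11

Answer: 11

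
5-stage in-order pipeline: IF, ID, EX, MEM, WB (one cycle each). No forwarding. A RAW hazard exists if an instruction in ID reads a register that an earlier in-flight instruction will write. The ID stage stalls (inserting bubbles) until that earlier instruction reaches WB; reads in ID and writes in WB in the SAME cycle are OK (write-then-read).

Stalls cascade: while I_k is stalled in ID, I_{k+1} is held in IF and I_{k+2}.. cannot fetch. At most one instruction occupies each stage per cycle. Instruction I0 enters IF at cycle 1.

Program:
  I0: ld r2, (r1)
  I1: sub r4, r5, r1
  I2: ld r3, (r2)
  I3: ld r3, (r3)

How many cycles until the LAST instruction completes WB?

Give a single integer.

I0 ld r2 <- r1: IF@1 ID@2 stall=0 (-) EX@3 MEM@4 WB@5
I1 sub r4 <- r5,r1: IF@2 ID@3 stall=0 (-) EX@4 MEM@5 WB@6
I2 ld r3 <- r2: IF@3 ID@4 stall=1 (RAW on I0.r2 (WB@5)) EX@6 MEM@7 WB@8
I3 ld r3 <- r3: IF@4 ID@6 stall=2 (RAW on I2.r3 (WB@8)) EX@9 MEM@10 WB@11

Answer: 11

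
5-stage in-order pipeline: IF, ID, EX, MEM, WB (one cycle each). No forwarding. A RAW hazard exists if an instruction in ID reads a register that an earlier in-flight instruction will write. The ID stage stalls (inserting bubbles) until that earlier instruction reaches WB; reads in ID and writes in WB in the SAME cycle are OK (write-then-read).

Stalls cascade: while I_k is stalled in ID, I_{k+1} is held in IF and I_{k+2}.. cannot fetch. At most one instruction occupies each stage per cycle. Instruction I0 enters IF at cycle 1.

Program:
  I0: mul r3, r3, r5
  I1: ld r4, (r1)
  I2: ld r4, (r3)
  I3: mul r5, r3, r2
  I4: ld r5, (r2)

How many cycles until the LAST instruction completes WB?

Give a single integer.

Answer: 10

Derivation:
I0 mul r3 <- r3,r5: IF@1 ID@2 stall=0 (-) EX@3 MEM@4 WB@5
I1 ld r4 <- r1: IF@2 ID@3 stall=0 (-) EX@4 MEM@5 WB@6
I2 ld r4 <- r3: IF@3 ID@4 stall=1 (RAW on I0.r3 (WB@5)) EX@6 MEM@7 WB@8
I3 mul r5 <- r3,r2: IF@4 ID@6 stall=0 (-) EX@7 MEM@8 WB@9
I4 ld r5 <- r2: IF@6 ID@7 stall=0 (-) EX@8 MEM@9 WB@10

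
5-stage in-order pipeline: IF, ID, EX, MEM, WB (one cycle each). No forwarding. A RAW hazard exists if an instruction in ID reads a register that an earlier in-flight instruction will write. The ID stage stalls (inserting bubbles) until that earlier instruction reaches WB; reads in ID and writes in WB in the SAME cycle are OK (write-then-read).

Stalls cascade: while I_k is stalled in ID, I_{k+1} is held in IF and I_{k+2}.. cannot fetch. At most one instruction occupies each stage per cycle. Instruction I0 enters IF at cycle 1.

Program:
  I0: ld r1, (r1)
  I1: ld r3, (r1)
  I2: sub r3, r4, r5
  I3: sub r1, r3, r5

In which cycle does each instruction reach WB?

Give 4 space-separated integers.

I0 ld r1 <- r1: IF@1 ID@2 stall=0 (-) EX@3 MEM@4 WB@5
I1 ld r3 <- r1: IF@2 ID@3 stall=2 (RAW on I0.r1 (WB@5)) EX@6 MEM@7 WB@8
I2 sub r3 <- r4,r5: IF@3 ID@6 stall=0 (-) EX@7 MEM@8 WB@9
I3 sub r1 <- r3,r5: IF@6 ID@7 stall=2 (RAW on I2.r3 (WB@9)) EX@10 MEM@11 WB@12

Answer: 5 8 9 12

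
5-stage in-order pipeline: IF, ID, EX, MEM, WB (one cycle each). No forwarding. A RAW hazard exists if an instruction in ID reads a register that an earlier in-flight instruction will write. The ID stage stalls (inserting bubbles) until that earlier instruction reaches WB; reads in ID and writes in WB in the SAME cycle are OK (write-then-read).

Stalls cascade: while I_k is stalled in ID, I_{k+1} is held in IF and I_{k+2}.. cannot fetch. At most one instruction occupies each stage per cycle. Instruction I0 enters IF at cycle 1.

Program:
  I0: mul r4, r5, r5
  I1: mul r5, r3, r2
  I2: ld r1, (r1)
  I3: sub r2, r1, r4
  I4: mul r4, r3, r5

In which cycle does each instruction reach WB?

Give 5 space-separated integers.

I0 mul r4 <- r5,r5: IF@1 ID@2 stall=0 (-) EX@3 MEM@4 WB@5
I1 mul r5 <- r3,r2: IF@2 ID@3 stall=0 (-) EX@4 MEM@5 WB@6
I2 ld r1 <- r1: IF@3 ID@4 stall=0 (-) EX@5 MEM@6 WB@7
I3 sub r2 <- r1,r4: IF@4 ID@5 stall=2 (RAW on I2.r1 (WB@7)) EX@8 MEM@9 WB@10
I4 mul r4 <- r3,r5: IF@5 ID@8 stall=0 (-) EX@9 MEM@10 WB@11

Answer: 5 6 7 10 11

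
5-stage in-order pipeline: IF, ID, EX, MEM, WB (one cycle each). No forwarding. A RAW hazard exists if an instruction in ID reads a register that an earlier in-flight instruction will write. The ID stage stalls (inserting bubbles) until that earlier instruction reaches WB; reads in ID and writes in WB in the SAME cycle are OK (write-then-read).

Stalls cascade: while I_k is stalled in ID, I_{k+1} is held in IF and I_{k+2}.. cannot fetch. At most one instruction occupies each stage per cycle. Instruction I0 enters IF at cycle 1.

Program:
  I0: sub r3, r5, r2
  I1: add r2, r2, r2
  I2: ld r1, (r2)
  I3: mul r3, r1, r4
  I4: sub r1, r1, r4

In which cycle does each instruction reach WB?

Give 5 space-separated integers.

I0 sub r3 <- r5,r2: IF@1 ID@2 stall=0 (-) EX@3 MEM@4 WB@5
I1 add r2 <- r2,r2: IF@2 ID@3 stall=0 (-) EX@4 MEM@5 WB@6
I2 ld r1 <- r2: IF@3 ID@4 stall=2 (RAW on I1.r2 (WB@6)) EX@7 MEM@8 WB@9
I3 mul r3 <- r1,r4: IF@4 ID@7 stall=2 (RAW on I2.r1 (WB@9)) EX@10 MEM@11 WB@12
I4 sub r1 <- r1,r4: IF@7 ID@10 stall=0 (-) EX@11 MEM@12 WB@13

Answer: 5 6 9 12 13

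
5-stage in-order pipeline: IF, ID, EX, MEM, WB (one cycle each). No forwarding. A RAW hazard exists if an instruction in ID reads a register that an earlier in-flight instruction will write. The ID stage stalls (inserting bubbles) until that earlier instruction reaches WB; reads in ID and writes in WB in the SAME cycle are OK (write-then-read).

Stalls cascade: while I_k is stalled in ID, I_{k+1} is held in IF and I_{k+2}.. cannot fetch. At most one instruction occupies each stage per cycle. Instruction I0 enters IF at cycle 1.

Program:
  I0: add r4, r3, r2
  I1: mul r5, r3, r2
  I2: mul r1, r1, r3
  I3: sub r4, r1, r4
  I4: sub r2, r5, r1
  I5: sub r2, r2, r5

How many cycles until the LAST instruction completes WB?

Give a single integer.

I0 add r4 <- r3,r2: IF@1 ID@2 stall=0 (-) EX@3 MEM@4 WB@5
I1 mul r5 <- r3,r2: IF@2 ID@3 stall=0 (-) EX@4 MEM@5 WB@6
I2 mul r1 <- r1,r3: IF@3 ID@4 stall=0 (-) EX@5 MEM@6 WB@7
I3 sub r4 <- r1,r4: IF@4 ID@5 stall=2 (RAW on I2.r1 (WB@7)) EX@8 MEM@9 WB@10
I4 sub r2 <- r5,r1: IF@5 ID@8 stall=0 (-) EX@9 MEM@10 WB@11
I5 sub r2 <- r2,r5: IF@8 ID@9 stall=2 (RAW on I4.r2 (WB@11)) EX@12 MEM@13 WB@14

Answer: 14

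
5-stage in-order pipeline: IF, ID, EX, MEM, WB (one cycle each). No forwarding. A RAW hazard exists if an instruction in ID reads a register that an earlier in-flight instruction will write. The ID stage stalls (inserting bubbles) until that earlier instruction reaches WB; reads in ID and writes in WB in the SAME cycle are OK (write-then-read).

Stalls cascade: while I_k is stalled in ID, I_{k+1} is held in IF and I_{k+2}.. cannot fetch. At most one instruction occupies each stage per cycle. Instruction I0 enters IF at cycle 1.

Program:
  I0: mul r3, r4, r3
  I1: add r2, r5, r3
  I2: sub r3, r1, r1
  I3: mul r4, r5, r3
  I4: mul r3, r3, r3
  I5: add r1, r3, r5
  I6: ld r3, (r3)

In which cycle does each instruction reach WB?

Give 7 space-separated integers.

Answer: 5 8 9 12 13 16 17

Derivation:
I0 mul r3 <- r4,r3: IF@1 ID@2 stall=0 (-) EX@3 MEM@4 WB@5
I1 add r2 <- r5,r3: IF@2 ID@3 stall=2 (RAW on I0.r3 (WB@5)) EX@6 MEM@7 WB@8
I2 sub r3 <- r1,r1: IF@3 ID@6 stall=0 (-) EX@7 MEM@8 WB@9
I3 mul r4 <- r5,r3: IF@6 ID@7 stall=2 (RAW on I2.r3 (WB@9)) EX@10 MEM@11 WB@12
I4 mul r3 <- r3,r3: IF@7 ID@10 stall=0 (-) EX@11 MEM@12 WB@13
I5 add r1 <- r3,r5: IF@10 ID@11 stall=2 (RAW on I4.r3 (WB@13)) EX@14 MEM@15 WB@16
I6 ld r3 <- r3: IF@11 ID@14 stall=0 (-) EX@15 MEM@16 WB@17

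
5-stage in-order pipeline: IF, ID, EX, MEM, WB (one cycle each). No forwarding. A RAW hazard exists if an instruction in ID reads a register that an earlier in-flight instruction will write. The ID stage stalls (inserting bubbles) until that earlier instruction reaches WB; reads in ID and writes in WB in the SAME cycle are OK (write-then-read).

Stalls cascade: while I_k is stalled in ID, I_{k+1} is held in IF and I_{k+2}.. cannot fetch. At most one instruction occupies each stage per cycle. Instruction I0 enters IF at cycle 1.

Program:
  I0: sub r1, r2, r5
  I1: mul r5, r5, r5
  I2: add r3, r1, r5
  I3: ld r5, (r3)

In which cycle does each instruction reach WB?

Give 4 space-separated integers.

I0 sub r1 <- r2,r5: IF@1 ID@2 stall=0 (-) EX@3 MEM@4 WB@5
I1 mul r5 <- r5,r5: IF@2 ID@3 stall=0 (-) EX@4 MEM@5 WB@6
I2 add r3 <- r1,r5: IF@3 ID@4 stall=2 (RAW on I1.r5 (WB@6)) EX@7 MEM@8 WB@9
I3 ld r5 <- r3: IF@4 ID@7 stall=2 (RAW on I2.r3 (WB@9)) EX@10 MEM@11 WB@12

Answer: 5 6 9 12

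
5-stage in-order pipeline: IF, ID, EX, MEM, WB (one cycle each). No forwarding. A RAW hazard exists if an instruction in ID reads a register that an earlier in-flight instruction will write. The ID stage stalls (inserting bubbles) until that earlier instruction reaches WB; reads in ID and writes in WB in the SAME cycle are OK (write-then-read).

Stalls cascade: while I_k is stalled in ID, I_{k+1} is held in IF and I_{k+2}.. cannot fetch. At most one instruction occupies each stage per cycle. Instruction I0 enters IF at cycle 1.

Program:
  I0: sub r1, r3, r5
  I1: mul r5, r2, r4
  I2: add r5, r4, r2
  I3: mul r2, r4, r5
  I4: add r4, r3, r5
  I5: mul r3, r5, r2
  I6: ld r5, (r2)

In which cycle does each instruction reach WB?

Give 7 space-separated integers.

I0 sub r1 <- r3,r5: IF@1 ID@2 stall=0 (-) EX@3 MEM@4 WB@5
I1 mul r5 <- r2,r4: IF@2 ID@3 stall=0 (-) EX@4 MEM@5 WB@6
I2 add r5 <- r4,r2: IF@3 ID@4 stall=0 (-) EX@5 MEM@6 WB@7
I3 mul r2 <- r4,r5: IF@4 ID@5 stall=2 (RAW on I2.r5 (WB@7)) EX@8 MEM@9 WB@10
I4 add r4 <- r3,r5: IF@5 ID@8 stall=0 (-) EX@9 MEM@10 WB@11
I5 mul r3 <- r5,r2: IF@8 ID@9 stall=1 (RAW on I3.r2 (WB@10)) EX@11 MEM@12 WB@13
I6 ld r5 <- r2: IF@9 ID@11 stall=0 (-) EX@12 MEM@13 WB@14

Answer: 5 6 7 10 11 13 14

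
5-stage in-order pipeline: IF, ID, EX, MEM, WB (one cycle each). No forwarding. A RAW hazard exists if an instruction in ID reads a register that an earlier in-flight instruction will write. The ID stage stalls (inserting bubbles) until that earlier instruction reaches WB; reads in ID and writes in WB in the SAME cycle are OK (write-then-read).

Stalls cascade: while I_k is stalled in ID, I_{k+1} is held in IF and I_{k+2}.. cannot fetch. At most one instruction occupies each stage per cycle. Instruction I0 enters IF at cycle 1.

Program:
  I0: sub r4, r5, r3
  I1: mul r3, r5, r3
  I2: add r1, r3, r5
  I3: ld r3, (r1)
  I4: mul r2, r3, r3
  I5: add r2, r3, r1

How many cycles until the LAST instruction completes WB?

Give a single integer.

I0 sub r4 <- r5,r3: IF@1 ID@2 stall=0 (-) EX@3 MEM@4 WB@5
I1 mul r3 <- r5,r3: IF@2 ID@3 stall=0 (-) EX@4 MEM@5 WB@6
I2 add r1 <- r3,r5: IF@3 ID@4 stall=2 (RAW on I1.r3 (WB@6)) EX@7 MEM@8 WB@9
I3 ld r3 <- r1: IF@4 ID@7 stall=2 (RAW on I2.r1 (WB@9)) EX@10 MEM@11 WB@12
I4 mul r2 <- r3,r3: IF@7 ID@10 stall=2 (RAW on I3.r3 (WB@12)) EX@13 MEM@14 WB@15
I5 add r2 <- r3,r1: IF@10 ID@13 stall=0 (-) EX@14 MEM@15 WB@16

Answer: 16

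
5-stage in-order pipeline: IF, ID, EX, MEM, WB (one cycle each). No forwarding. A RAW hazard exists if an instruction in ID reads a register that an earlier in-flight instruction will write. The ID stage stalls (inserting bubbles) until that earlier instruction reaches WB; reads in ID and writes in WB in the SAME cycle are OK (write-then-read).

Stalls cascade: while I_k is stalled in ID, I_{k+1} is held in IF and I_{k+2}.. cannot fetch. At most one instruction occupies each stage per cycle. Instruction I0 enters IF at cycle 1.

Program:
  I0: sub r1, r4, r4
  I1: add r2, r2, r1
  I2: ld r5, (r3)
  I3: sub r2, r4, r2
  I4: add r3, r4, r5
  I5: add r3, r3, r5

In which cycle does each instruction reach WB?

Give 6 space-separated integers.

Answer: 5 8 9 11 12 15

Derivation:
I0 sub r1 <- r4,r4: IF@1 ID@2 stall=0 (-) EX@3 MEM@4 WB@5
I1 add r2 <- r2,r1: IF@2 ID@3 stall=2 (RAW on I0.r1 (WB@5)) EX@6 MEM@7 WB@8
I2 ld r5 <- r3: IF@3 ID@6 stall=0 (-) EX@7 MEM@8 WB@9
I3 sub r2 <- r4,r2: IF@6 ID@7 stall=1 (RAW on I1.r2 (WB@8)) EX@9 MEM@10 WB@11
I4 add r3 <- r4,r5: IF@7 ID@9 stall=0 (-) EX@10 MEM@11 WB@12
I5 add r3 <- r3,r5: IF@9 ID@10 stall=2 (RAW on I4.r3 (WB@12)) EX@13 MEM@14 WB@15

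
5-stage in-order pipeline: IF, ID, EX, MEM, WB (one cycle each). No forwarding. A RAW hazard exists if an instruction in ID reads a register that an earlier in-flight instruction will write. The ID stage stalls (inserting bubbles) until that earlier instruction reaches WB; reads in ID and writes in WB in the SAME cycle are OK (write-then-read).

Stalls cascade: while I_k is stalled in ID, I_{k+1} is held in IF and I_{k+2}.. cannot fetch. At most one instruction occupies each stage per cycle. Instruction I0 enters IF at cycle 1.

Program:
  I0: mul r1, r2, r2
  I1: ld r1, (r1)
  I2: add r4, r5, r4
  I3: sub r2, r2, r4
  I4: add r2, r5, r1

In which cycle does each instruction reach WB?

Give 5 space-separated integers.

I0 mul r1 <- r2,r2: IF@1 ID@2 stall=0 (-) EX@3 MEM@4 WB@5
I1 ld r1 <- r1: IF@2 ID@3 stall=2 (RAW on I0.r1 (WB@5)) EX@6 MEM@7 WB@8
I2 add r4 <- r5,r4: IF@3 ID@6 stall=0 (-) EX@7 MEM@8 WB@9
I3 sub r2 <- r2,r4: IF@6 ID@7 stall=2 (RAW on I2.r4 (WB@9)) EX@10 MEM@11 WB@12
I4 add r2 <- r5,r1: IF@7 ID@10 stall=0 (-) EX@11 MEM@12 WB@13

Answer: 5 8 9 12 13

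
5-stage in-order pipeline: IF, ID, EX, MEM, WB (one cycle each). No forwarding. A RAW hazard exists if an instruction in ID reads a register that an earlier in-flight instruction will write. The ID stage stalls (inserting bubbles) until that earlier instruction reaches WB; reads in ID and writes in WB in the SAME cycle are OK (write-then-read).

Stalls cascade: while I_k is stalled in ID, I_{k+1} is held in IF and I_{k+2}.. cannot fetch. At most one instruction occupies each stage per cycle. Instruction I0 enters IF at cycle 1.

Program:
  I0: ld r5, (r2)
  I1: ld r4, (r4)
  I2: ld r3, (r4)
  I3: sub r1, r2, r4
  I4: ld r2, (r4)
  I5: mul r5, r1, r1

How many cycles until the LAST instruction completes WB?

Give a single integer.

Answer: 13

Derivation:
I0 ld r5 <- r2: IF@1 ID@2 stall=0 (-) EX@3 MEM@4 WB@5
I1 ld r4 <- r4: IF@2 ID@3 stall=0 (-) EX@4 MEM@5 WB@6
I2 ld r3 <- r4: IF@3 ID@4 stall=2 (RAW on I1.r4 (WB@6)) EX@7 MEM@8 WB@9
I3 sub r1 <- r2,r4: IF@4 ID@7 stall=0 (-) EX@8 MEM@9 WB@10
I4 ld r2 <- r4: IF@7 ID@8 stall=0 (-) EX@9 MEM@10 WB@11
I5 mul r5 <- r1,r1: IF@8 ID@9 stall=1 (RAW on I3.r1 (WB@10)) EX@11 MEM@12 WB@13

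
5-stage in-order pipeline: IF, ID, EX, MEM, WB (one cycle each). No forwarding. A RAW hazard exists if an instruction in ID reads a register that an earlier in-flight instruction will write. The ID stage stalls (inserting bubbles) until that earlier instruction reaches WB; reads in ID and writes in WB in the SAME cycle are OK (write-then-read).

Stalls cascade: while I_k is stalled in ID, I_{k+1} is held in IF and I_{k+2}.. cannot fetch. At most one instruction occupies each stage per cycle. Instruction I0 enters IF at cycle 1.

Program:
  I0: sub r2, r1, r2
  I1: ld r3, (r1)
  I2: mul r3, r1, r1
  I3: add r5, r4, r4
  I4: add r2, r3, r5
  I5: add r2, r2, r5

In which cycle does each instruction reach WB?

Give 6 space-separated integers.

Answer: 5 6 7 8 11 14

Derivation:
I0 sub r2 <- r1,r2: IF@1 ID@2 stall=0 (-) EX@3 MEM@4 WB@5
I1 ld r3 <- r1: IF@2 ID@3 stall=0 (-) EX@4 MEM@5 WB@6
I2 mul r3 <- r1,r1: IF@3 ID@4 stall=0 (-) EX@5 MEM@6 WB@7
I3 add r5 <- r4,r4: IF@4 ID@5 stall=0 (-) EX@6 MEM@7 WB@8
I4 add r2 <- r3,r5: IF@5 ID@6 stall=2 (RAW on I3.r5 (WB@8)) EX@9 MEM@10 WB@11
I5 add r2 <- r2,r5: IF@6 ID@9 stall=2 (RAW on I4.r2 (WB@11)) EX@12 MEM@13 WB@14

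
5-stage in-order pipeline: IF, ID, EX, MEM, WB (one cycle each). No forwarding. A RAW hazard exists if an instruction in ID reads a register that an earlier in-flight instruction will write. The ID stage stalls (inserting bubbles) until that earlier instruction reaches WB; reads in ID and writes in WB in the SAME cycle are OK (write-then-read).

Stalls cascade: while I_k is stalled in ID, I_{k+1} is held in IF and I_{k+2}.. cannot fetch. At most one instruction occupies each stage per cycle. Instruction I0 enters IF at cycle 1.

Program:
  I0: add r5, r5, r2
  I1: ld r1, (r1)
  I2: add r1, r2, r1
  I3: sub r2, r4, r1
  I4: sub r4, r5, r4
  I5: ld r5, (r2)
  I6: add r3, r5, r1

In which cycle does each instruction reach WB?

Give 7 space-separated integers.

Answer: 5 6 9 12 13 15 18

Derivation:
I0 add r5 <- r5,r2: IF@1 ID@2 stall=0 (-) EX@3 MEM@4 WB@5
I1 ld r1 <- r1: IF@2 ID@3 stall=0 (-) EX@4 MEM@5 WB@6
I2 add r1 <- r2,r1: IF@3 ID@4 stall=2 (RAW on I1.r1 (WB@6)) EX@7 MEM@8 WB@9
I3 sub r2 <- r4,r1: IF@4 ID@7 stall=2 (RAW on I2.r1 (WB@9)) EX@10 MEM@11 WB@12
I4 sub r4 <- r5,r4: IF@7 ID@10 stall=0 (-) EX@11 MEM@12 WB@13
I5 ld r5 <- r2: IF@10 ID@11 stall=1 (RAW on I3.r2 (WB@12)) EX@13 MEM@14 WB@15
I6 add r3 <- r5,r1: IF@11 ID@13 stall=2 (RAW on I5.r5 (WB@15)) EX@16 MEM@17 WB@18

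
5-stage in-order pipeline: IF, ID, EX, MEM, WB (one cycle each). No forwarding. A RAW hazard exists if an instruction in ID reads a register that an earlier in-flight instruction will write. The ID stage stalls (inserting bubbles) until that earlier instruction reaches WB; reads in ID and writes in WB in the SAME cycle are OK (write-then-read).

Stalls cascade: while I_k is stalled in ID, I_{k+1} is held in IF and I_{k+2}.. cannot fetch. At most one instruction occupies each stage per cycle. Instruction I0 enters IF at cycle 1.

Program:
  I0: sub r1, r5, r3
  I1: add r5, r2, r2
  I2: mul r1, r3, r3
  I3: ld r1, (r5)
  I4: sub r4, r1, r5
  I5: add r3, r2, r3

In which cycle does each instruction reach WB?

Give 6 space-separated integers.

I0 sub r1 <- r5,r3: IF@1 ID@2 stall=0 (-) EX@3 MEM@4 WB@5
I1 add r5 <- r2,r2: IF@2 ID@3 stall=0 (-) EX@4 MEM@5 WB@6
I2 mul r1 <- r3,r3: IF@3 ID@4 stall=0 (-) EX@5 MEM@6 WB@7
I3 ld r1 <- r5: IF@4 ID@5 stall=1 (RAW on I1.r5 (WB@6)) EX@7 MEM@8 WB@9
I4 sub r4 <- r1,r5: IF@5 ID@7 stall=2 (RAW on I3.r1 (WB@9)) EX@10 MEM@11 WB@12
I5 add r3 <- r2,r3: IF@7 ID@10 stall=0 (-) EX@11 MEM@12 WB@13

Answer: 5 6 7 9 12 13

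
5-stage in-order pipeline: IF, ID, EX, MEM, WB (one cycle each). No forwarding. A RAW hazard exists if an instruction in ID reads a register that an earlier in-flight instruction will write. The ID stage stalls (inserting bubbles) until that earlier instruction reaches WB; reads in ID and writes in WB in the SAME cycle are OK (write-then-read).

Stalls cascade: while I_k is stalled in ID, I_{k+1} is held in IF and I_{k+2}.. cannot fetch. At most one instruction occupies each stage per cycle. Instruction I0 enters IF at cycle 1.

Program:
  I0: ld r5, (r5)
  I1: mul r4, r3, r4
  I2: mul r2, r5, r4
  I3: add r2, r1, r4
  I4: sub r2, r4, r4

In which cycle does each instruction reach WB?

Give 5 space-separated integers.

I0 ld r5 <- r5: IF@1 ID@2 stall=0 (-) EX@3 MEM@4 WB@5
I1 mul r4 <- r3,r4: IF@2 ID@3 stall=0 (-) EX@4 MEM@5 WB@6
I2 mul r2 <- r5,r4: IF@3 ID@4 stall=2 (RAW on I1.r4 (WB@6)) EX@7 MEM@8 WB@9
I3 add r2 <- r1,r4: IF@4 ID@7 stall=0 (-) EX@8 MEM@9 WB@10
I4 sub r2 <- r4,r4: IF@7 ID@8 stall=0 (-) EX@9 MEM@10 WB@11

Answer: 5 6 9 10 11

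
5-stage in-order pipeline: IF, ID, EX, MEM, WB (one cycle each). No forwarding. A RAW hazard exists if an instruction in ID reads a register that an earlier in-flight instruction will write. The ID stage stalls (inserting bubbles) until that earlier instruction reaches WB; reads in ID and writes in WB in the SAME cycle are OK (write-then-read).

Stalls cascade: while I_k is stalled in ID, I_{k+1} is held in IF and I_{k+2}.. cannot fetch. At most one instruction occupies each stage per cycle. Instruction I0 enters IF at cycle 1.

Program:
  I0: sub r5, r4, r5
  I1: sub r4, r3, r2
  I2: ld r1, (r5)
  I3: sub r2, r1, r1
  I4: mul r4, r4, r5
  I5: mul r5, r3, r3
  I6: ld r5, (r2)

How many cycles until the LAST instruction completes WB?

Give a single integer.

I0 sub r5 <- r4,r5: IF@1 ID@2 stall=0 (-) EX@3 MEM@4 WB@5
I1 sub r4 <- r3,r2: IF@2 ID@3 stall=0 (-) EX@4 MEM@5 WB@6
I2 ld r1 <- r5: IF@3 ID@4 stall=1 (RAW on I0.r5 (WB@5)) EX@6 MEM@7 WB@8
I3 sub r2 <- r1,r1: IF@4 ID@6 stall=2 (RAW on I2.r1 (WB@8)) EX@9 MEM@10 WB@11
I4 mul r4 <- r4,r5: IF@6 ID@9 stall=0 (-) EX@10 MEM@11 WB@12
I5 mul r5 <- r3,r3: IF@9 ID@10 stall=0 (-) EX@11 MEM@12 WB@13
I6 ld r5 <- r2: IF@10 ID@11 stall=0 (-) EX@12 MEM@13 WB@14

Answer: 14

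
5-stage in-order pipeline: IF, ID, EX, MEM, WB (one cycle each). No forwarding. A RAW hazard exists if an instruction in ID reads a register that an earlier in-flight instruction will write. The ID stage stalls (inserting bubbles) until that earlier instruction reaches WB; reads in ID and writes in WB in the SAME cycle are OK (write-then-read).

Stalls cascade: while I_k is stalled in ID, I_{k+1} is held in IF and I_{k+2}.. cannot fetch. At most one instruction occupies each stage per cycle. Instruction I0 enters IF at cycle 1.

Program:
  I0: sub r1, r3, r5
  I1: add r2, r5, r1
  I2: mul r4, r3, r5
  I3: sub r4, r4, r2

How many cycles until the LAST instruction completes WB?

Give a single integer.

Answer: 12

Derivation:
I0 sub r1 <- r3,r5: IF@1 ID@2 stall=0 (-) EX@3 MEM@4 WB@5
I1 add r2 <- r5,r1: IF@2 ID@3 stall=2 (RAW on I0.r1 (WB@5)) EX@6 MEM@7 WB@8
I2 mul r4 <- r3,r5: IF@3 ID@6 stall=0 (-) EX@7 MEM@8 WB@9
I3 sub r4 <- r4,r2: IF@6 ID@7 stall=2 (RAW on I2.r4 (WB@9)) EX@10 MEM@11 WB@12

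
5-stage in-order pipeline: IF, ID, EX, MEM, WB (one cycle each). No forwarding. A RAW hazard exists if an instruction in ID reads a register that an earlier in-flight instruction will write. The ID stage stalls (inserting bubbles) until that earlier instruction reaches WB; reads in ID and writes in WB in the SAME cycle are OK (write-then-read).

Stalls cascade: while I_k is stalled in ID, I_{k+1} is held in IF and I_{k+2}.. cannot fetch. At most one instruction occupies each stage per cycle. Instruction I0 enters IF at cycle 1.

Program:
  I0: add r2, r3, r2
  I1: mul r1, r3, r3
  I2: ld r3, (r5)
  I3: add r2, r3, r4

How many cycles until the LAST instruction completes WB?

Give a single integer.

I0 add r2 <- r3,r2: IF@1 ID@2 stall=0 (-) EX@3 MEM@4 WB@5
I1 mul r1 <- r3,r3: IF@2 ID@3 stall=0 (-) EX@4 MEM@5 WB@6
I2 ld r3 <- r5: IF@3 ID@4 stall=0 (-) EX@5 MEM@6 WB@7
I3 add r2 <- r3,r4: IF@4 ID@5 stall=2 (RAW on I2.r3 (WB@7)) EX@8 MEM@9 WB@10

Answer: 10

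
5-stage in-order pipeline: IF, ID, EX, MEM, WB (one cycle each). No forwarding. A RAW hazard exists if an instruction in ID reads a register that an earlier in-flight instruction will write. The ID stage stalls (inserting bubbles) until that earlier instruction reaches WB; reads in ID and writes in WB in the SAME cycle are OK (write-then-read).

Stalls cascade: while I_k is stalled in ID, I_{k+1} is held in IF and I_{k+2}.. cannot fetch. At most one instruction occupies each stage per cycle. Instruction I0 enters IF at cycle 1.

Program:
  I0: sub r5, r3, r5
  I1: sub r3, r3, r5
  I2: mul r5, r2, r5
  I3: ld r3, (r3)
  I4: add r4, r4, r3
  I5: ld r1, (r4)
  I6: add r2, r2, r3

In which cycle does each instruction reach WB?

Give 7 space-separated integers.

I0 sub r5 <- r3,r5: IF@1 ID@2 stall=0 (-) EX@3 MEM@4 WB@5
I1 sub r3 <- r3,r5: IF@2 ID@3 stall=2 (RAW on I0.r5 (WB@5)) EX@6 MEM@7 WB@8
I2 mul r5 <- r2,r5: IF@3 ID@6 stall=0 (-) EX@7 MEM@8 WB@9
I3 ld r3 <- r3: IF@6 ID@7 stall=1 (RAW on I1.r3 (WB@8)) EX@9 MEM@10 WB@11
I4 add r4 <- r4,r3: IF@7 ID@9 stall=2 (RAW on I3.r3 (WB@11)) EX@12 MEM@13 WB@14
I5 ld r1 <- r4: IF@9 ID@12 stall=2 (RAW on I4.r4 (WB@14)) EX@15 MEM@16 WB@17
I6 add r2 <- r2,r3: IF@12 ID@15 stall=0 (-) EX@16 MEM@17 WB@18

Answer: 5 8 9 11 14 17 18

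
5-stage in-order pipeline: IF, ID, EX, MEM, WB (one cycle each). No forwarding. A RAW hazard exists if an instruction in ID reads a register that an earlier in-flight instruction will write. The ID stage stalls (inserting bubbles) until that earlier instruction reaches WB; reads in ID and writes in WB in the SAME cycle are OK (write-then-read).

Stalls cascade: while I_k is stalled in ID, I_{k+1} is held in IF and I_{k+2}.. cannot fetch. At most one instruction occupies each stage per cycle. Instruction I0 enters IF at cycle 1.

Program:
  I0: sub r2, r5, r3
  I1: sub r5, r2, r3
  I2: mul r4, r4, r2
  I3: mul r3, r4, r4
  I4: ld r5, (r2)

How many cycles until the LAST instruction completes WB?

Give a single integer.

I0 sub r2 <- r5,r3: IF@1 ID@2 stall=0 (-) EX@3 MEM@4 WB@5
I1 sub r5 <- r2,r3: IF@2 ID@3 stall=2 (RAW on I0.r2 (WB@5)) EX@6 MEM@7 WB@8
I2 mul r4 <- r4,r2: IF@3 ID@6 stall=0 (-) EX@7 MEM@8 WB@9
I3 mul r3 <- r4,r4: IF@6 ID@7 stall=2 (RAW on I2.r4 (WB@9)) EX@10 MEM@11 WB@12
I4 ld r5 <- r2: IF@7 ID@10 stall=0 (-) EX@11 MEM@12 WB@13

Answer: 13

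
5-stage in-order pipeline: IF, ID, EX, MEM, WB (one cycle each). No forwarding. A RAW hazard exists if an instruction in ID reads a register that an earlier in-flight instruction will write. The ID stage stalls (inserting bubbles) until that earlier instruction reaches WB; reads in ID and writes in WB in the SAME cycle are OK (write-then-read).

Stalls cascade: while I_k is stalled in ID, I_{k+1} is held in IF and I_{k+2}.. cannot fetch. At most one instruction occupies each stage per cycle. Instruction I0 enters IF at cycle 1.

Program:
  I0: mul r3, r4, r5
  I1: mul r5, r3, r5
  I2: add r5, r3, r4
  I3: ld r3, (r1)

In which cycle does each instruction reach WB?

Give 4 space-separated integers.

I0 mul r3 <- r4,r5: IF@1 ID@2 stall=0 (-) EX@3 MEM@4 WB@5
I1 mul r5 <- r3,r5: IF@2 ID@3 stall=2 (RAW on I0.r3 (WB@5)) EX@6 MEM@7 WB@8
I2 add r5 <- r3,r4: IF@3 ID@6 stall=0 (-) EX@7 MEM@8 WB@9
I3 ld r3 <- r1: IF@6 ID@7 stall=0 (-) EX@8 MEM@9 WB@10

Answer: 5 8 9 10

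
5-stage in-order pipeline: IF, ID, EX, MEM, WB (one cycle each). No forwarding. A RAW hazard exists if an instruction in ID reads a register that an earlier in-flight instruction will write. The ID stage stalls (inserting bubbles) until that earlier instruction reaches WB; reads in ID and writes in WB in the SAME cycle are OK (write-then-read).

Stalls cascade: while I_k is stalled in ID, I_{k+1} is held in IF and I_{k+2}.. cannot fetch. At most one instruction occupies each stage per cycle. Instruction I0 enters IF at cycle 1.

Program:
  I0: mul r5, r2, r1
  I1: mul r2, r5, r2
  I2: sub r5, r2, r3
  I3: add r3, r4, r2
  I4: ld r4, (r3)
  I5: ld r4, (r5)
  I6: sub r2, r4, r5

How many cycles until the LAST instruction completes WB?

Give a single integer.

I0 mul r5 <- r2,r1: IF@1 ID@2 stall=0 (-) EX@3 MEM@4 WB@5
I1 mul r2 <- r5,r2: IF@2 ID@3 stall=2 (RAW on I0.r5 (WB@5)) EX@6 MEM@7 WB@8
I2 sub r5 <- r2,r3: IF@3 ID@6 stall=2 (RAW on I1.r2 (WB@8)) EX@9 MEM@10 WB@11
I3 add r3 <- r4,r2: IF@6 ID@9 stall=0 (-) EX@10 MEM@11 WB@12
I4 ld r4 <- r3: IF@9 ID@10 stall=2 (RAW on I3.r3 (WB@12)) EX@13 MEM@14 WB@15
I5 ld r4 <- r5: IF@10 ID@13 stall=0 (-) EX@14 MEM@15 WB@16
I6 sub r2 <- r4,r5: IF@13 ID@14 stall=2 (RAW on I5.r4 (WB@16)) EX@17 MEM@18 WB@19

Answer: 19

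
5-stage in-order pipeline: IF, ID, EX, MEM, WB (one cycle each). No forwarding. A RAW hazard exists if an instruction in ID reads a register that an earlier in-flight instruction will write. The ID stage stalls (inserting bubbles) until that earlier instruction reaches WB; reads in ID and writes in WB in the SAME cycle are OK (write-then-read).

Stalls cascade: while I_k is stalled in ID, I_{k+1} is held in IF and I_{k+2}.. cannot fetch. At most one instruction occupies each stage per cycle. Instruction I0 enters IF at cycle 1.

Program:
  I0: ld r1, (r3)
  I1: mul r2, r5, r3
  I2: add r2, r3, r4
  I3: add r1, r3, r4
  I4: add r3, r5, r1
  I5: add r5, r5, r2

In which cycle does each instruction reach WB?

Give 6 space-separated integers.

I0 ld r1 <- r3: IF@1 ID@2 stall=0 (-) EX@3 MEM@4 WB@5
I1 mul r2 <- r5,r3: IF@2 ID@3 stall=0 (-) EX@4 MEM@5 WB@6
I2 add r2 <- r3,r4: IF@3 ID@4 stall=0 (-) EX@5 MEM@6 WB@7
I3 add r1 <- r3,r4: IF@4 ID@5 stall=0 (-) EX@6 MEM@7 WB@8
I4 add r3 <- r5,r1: IF@5 ID@6 stall=2 (RAW on I3.r1 (WB@8)) EX@9 MEM@10 WB@11
I5 add r5 <- r5,r2: IF@6 ID@9 stall=0 (-) EX@10 MEM@11 WB@12

Answer: 5 6 7 8 11 12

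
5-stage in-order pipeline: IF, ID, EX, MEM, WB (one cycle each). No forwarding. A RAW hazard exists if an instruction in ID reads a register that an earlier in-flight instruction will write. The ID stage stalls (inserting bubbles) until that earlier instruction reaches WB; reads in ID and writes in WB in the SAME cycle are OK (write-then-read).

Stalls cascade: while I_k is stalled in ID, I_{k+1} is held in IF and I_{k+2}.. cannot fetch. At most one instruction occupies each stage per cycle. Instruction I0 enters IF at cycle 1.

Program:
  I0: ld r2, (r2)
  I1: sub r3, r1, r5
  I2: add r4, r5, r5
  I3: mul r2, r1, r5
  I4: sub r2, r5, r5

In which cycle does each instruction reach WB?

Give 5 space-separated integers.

I0 ld r2 <- r2: IF@1 ID@2 stall=0 (-) EX@3 MEM@4 WB@5
I1 sub r3 <- r1,r5: IF@2 ID@3 stall=0 (-) EX@4 MEM@5 WB@6
I2 add r4 <- r5,r5: IF@3 ID@4 stall=0 (-) EX@5 MEM@6 WB@7
I3 mul r2 <- r1,r5: IF@4 ID@5 stall=0 (-) EX@6 MEM@7 WB@8
I4 sub r2 <- r5,r5: IF@5 ID@6 stall=0 (-) EX@7 MEM@8 WB@9

Answer: 5 6 7 8 9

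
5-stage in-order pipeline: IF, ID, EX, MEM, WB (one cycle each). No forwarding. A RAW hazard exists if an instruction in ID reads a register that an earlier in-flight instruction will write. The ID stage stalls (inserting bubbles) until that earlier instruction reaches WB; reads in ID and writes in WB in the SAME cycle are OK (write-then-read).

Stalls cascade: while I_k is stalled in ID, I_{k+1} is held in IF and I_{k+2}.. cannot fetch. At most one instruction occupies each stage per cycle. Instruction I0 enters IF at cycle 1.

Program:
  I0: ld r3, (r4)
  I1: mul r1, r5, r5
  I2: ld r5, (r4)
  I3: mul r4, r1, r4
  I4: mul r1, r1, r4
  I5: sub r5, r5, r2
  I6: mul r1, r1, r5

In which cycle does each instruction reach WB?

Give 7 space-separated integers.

Answer: 5 6 7 9 12 13 16

Derivation:
I0 ld r3 <- r4: IF@1 ID@2 stall=0 (-) EX@3 MEM@4 WB@5
I1 mul r1 <- r5,r5: IF@2 ID@3 stall=0 (-) EX@4 MEM@5 WB@6
I2 ld r5 <- r4: IF@3 ID@4 stall=0 (-) EX@5 MEM@6 WB@7
I3 mul r4 <- r1,r4: IF@4 ID@5 stall=1 (RAW on I1.r1 (WB@6)) EX@7 MEM@8 WB@9
I4 mul r1 <- r1,r4: IF@5 ID@7 stall=2 (RAW on I3.r4 (WB@9)) EX@10 MEM@11 WB@12
I5 sub r5 <- r5,r2: IF@7 ID@10 stall=0 (-) EX@11 MEM@12 WB@13
I6 mul r1 <- r1,r5: IF@10 ID@11 stall=2 (RAW on I5.r5 (WB@13)) EX@14 MEM@15 WB@16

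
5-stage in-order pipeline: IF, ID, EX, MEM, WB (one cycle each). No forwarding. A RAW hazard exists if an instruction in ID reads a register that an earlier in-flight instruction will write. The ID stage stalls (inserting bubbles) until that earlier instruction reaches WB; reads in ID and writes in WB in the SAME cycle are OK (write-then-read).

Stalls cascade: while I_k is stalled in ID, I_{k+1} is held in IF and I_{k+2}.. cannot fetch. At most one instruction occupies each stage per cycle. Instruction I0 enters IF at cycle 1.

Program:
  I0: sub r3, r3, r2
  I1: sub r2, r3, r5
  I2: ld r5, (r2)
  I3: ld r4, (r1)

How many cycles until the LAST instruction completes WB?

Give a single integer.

I0 sub r3 <- r3,r2: IF@1 ID@2 stall=0 (-) EX@3 MEM@4 WB@5
I1 sub r2 <- r3,r5: IF@2 ID@3 stall=2 (RAW on I0.r3 (WB@5)) EX@6 MEM@7 WB@8
I2 ld r5 <- r2: IF@3 ID@6 stall=2 (RAW on I1.r2 (WB@8)) EX@9 MEM@10 WB@11
I3 ld r4 <- r1: IF@6 ID@9 stall=0 (-) EX@10 MEM@11 WB@12

Answer: 12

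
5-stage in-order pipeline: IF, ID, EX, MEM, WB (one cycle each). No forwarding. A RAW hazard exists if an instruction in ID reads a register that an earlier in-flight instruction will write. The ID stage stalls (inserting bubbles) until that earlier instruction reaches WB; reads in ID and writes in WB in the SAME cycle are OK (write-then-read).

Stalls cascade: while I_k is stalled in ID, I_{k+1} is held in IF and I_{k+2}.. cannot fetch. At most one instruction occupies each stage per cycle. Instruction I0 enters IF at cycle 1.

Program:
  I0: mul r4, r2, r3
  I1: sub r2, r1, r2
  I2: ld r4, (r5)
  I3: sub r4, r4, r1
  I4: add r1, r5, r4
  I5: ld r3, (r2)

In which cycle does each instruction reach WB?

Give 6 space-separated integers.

I0 mul r4 <- r2,r3: IF@1 ID@2 stall=0 (-) EX@3 MEM@4 WB@5
I1 sub r2 <- r1,r2: IF@2 ID@3 stall=0 (-) EX@4 MEM@5 WB@6
I2 ld r4 <- r5: IF@3 ID@4 stall=0 (-) EX@5 MEM@6 WB@7
I3 sub r4 <- r4,r1: IF@4 ID@5 stall=2 (RAW on I2.r4 (WB@7)) EX@8 MEM@9 WB@10
I4 add r1 <- r5,r4: IF@5 ID@8 stall=2 (RAW on I3.r4 (WB@10)) EX@11 MEM@12 WB@13
I5 ld r3 <- r2: IF@8 ID@11 stall=0 (-) EX@12 MEM@13 WB@14

Answer: 5 6 7 10 13 14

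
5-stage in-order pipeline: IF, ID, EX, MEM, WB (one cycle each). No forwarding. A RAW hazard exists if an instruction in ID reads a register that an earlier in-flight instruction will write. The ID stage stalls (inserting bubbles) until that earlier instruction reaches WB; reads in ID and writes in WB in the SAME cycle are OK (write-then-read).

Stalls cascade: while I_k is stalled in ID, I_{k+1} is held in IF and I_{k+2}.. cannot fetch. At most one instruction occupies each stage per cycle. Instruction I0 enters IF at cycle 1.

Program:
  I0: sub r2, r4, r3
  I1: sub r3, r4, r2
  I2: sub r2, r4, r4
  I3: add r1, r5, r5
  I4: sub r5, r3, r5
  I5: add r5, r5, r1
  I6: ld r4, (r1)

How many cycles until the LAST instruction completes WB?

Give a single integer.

Answer: 15

Derivation:
I0 sub r2 <- r4,r3: IF@1 ID@2 stall=0 (-) EX@3 MEM@4 WB@5
I1 sub r3 <- r4,r2: IF@2 ID@3 stall=2 (RAW on I0.r2 (WB@5)) EX@6 MEM@7 WB@8
I2 sub r2 <- r4,r4: IF@3 ID@6 stall=0 (-) EX@7 MEM@8 WB@9
I3 add r1 <- r5,r5: IF@6 ID@7 stall=0 (-) EX@8 MEM@9 WB@10
I4 sub r5 <- r3,r5: IF@7 ID@8 stall=0 (-) EX@9 MEM@10 WB@11
I5 add r5 <- r5,r1: IF@8 ID@9 stall=2 (RAW on I4.r5 (WB@11)) EX@12 MEM@13 WB@14
I6 ld r4 <- r1: IF@9 ID@12 stall=0 (-) EX@13 MEM@14 WB@15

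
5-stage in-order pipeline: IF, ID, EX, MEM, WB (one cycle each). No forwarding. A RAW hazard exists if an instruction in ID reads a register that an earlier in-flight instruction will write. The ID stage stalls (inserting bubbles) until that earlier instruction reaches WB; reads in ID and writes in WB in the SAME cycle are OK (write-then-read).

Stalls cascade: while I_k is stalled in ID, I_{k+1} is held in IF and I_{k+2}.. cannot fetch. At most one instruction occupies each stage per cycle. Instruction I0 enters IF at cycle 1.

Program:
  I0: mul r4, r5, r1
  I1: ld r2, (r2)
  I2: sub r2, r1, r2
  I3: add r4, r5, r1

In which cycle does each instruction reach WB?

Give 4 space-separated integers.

I0 mul r4 <- r5,r1: IF@1 ID@2 stall=0 (-) EX@3 MEM@4 WB@5
I1 ld r2 <- r2: IF@2 ID@3 stall=0 (-) EX@4 MEM@5 WB@6
I2 sub r2 <- r1,r2: IF@3 ID@4 stall=2 (RAW on I1.r2 (WB@6)) EX@7 MEM@8 WB@9
I3 add r4 <- r5,r1: IF@4 ID@7 stall=0 (-) EX@8 MEM@9 WB@10

Answer: 5 6 9 10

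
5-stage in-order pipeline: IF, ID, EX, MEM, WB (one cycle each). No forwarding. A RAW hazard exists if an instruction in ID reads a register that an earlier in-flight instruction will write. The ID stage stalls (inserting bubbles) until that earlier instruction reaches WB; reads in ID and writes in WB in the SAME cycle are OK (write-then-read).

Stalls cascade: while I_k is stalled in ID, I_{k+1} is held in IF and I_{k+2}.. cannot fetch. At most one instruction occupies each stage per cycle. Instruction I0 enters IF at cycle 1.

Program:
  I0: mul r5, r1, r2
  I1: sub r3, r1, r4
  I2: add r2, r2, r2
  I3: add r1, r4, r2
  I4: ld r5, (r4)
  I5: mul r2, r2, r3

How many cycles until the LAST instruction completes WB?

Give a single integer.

Answer: 12

Derivation:
I0 mul r5 <- r1,r2: IF@1 ID@2 stall=0 (-) EX@3 MEM@4 WB@5
I1 sub r3 <- r1,r4: IF@2 ID@3 stall=0 (-) EX@4 MEM@5 WB@6
I2 add r2 <- r2,r2: IF@3 ID@4 stall=0 (-) EX@5 MEM@6 WB@7
I3 add r1 <- r4,r2: IF@4 ID@5 stall=2 (RAW on I2.r2 (WB@7)) EX@8 MEM@9 WB@10
I4 ld r5 <- r4: IF@5 ID@8 stall=0 (-) EX@9 MEM@10 WB@11
I5 mul r2 <- r2,r3: IF@8 ID@9 stall=0 (-) EX@10 MEM@11 WB@12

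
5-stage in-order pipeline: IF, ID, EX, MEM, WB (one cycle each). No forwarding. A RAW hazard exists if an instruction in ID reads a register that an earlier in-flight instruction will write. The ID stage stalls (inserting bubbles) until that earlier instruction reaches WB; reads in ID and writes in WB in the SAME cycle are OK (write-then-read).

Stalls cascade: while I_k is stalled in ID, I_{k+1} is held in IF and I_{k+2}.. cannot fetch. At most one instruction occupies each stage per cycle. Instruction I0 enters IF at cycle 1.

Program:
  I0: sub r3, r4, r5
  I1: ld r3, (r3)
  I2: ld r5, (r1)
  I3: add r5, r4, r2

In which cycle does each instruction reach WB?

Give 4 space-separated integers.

I0 sub r3 <- r4,r5: IF@1 ID@2 stall=0 (-) EX@3 MEM@4 WB@5
I1 ld r3 <- r3: IF@2 ID@3 stall=2 (RAW on I0.r3 (WB@5)) EX@6 MEM@7 WB@8
I2 ld r5 <- r1: IF@3 ID@6 stall=0 (-) EX@7 MEM@8 WB@9
I3 add r5 <- r4,r2: IF@6 ID@7 stall=0 (-) EX@8 MEM@9 WB@10

Answer: 5 8 9 10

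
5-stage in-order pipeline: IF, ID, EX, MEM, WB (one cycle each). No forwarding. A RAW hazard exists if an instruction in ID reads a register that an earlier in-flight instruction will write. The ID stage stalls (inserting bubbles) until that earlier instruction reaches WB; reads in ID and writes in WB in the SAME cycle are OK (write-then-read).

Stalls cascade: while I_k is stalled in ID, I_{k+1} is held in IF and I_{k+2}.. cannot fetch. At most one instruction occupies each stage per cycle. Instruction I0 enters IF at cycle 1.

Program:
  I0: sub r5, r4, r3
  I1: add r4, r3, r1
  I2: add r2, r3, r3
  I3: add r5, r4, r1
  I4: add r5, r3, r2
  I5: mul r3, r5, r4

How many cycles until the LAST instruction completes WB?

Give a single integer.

Answer: 13

Derivation:
I0 sub r5 <- r4,r3: IF@1 ID@2 stall=0 (-) EX@3 MEM@4 WB@5
I1 add r4 <- r3,r1: IF@2 ID@3 stall=0 (-) EX@4 MEM@5 WB@6
I2 add r2 <- r3,r3: IF@3 ID@4 stall=0 (-) EX@5 MEM@6 WB@7
I3 add r5 <- r4,r1: IF@4 ID@5 stall=1 (RAW on I1.r4 (WB@6)) EX@7 MEM@8 WB@9
I4 add r5 <- r3,r2: IF@5 ID@7 stall=0 (-) EX@8 MEM@9 WB@10
I5 mul r3 <- r5,r4: IF@7 ID@8 stall=2 (RAW on I4.r5 (WB@10)) EX@11 MEM@12 WB@13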